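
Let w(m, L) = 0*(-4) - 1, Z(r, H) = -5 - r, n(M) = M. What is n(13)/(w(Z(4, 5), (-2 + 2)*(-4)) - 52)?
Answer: -13/53 ≈ -0.24528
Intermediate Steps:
w(m, L) = -1 (w(m, L) = 0 - 1 = -1)
n(13)/(w(Z(4, 5), (-2 + 2)*(-4)) - 52) = 13/(-1 - 52) = 13/(-53) = -1/53*13 = -13/53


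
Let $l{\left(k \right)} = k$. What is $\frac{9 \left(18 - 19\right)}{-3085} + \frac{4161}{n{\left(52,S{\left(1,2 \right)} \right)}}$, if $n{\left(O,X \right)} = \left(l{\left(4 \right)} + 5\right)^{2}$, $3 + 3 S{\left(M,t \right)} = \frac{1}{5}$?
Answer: $\frac{4279138}{83295} \approx 51.373$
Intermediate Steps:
$S{\left(M,t \right)} = - \frac{14}{15}$ ($S{\left(M,t \right)} = -1 + \frac{1}{3 \cdot 5} = -1 + \frac{1}{3} \cdot \frac{1}{5} = -1 + \frac{1}{15} = - \frac{14}{15}$)
$n{\left(O,X \right)} = 81$ ($n{\left(O,X \right)} = \left(4 + 5\right)^{2} = 9^{2} = 81$)
$\frac{9 \left(18 - 19\right)}{-3085} + \frac{4161}{n{\left(52,S{\left(1,2 \right)} \right)}} = \frac{9 \left(18 - 19\right)}{-3085} + \frac{4161}{81} = 9 \left(-1\right) \left(- \frac{1}{3085}\right) + 4161 \cdot \frac{1}{81} = \left(-9\right) \left(- \frac{1}{3085}\right) + \frac{1387}{27} = \frac{9}{3085} + \frac{1387}{27} = \frac{4279138}{83295}$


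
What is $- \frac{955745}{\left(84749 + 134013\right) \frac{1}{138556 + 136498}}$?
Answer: $- \frac{131440742615}{109381} \approx -1.2017 \cdot 10^{6}$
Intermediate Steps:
$- \frac{955745}{\left(84749 + 134013\right) \frac{1}{138556 + 136498}} = - \frac{955745}{218762 \cdot \frac{1}{275054}} = - \frac{955745}{\frac{109381}{137527}} = \left(-955745\right) \frac{137527}{109381} = - \frac{131440742615}{109381}$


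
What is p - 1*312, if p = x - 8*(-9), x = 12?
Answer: -228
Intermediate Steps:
p = 84 (p = 12 - 8*(-9) = 12 + 72 = 84)
p - 1*312 = 84 - 1*312 = 84 - 312 = -228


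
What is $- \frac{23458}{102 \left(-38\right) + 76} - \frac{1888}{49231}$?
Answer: $\frac{573843199}{93538900} \approx 6.1348$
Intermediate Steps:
$- \frac{23458}{102 \left(-38\right) + 76} - \frac{1888}{49231} = - \frac{23458}{-3876 + 76} - \frac{1888}{49231} = - \frac{23458}{-3800} - \frac{1888}{49231} = \left(-23458\right) \left(- \frac{1}{3800}\right) - \frac{1888}{49231} = \frac{11729}{1900} - \frac{1888}{49231} = \frac{573843199}{93538900}$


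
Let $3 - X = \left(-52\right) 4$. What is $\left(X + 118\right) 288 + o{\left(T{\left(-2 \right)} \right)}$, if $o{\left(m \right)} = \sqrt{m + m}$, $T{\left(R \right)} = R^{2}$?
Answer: $94752 + 2 \sqrt{2} \approx 94755.0$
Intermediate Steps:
$X = 211$ ($X = 3 - \left(-52\right) 4 = 3 - -208 = 3 + 208 = 211$)
$o{\left(m \right)} = \sqrt{2} \sqrt{m}$ ($o{\left(m \right)} = \sqrt{2 m} = \sqrt{2} \sqrt{m}$)
$\left(X + 118\right) 288 + o{\left(T{\left(-2 \right)} \right)} = \left(211 + 118\right) 288 + \sqrt{2} \sqrt{\left(-2\right)^{2}} = 329 \cdot 288 + \sqrt{2} \sqrt{4} = 94752 + \sqrt{2} \cdot 2 = 94752 + 2 \sqrt{2}$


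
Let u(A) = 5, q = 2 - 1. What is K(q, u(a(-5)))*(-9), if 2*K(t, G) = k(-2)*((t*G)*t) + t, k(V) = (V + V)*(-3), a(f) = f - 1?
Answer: -549/2 ≈ -274.50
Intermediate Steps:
q = 1
a(f) = -1 + f
k(V) = -6*V (k(V) = (2*V)*(-3) = -6*V)
K(t, G) = t/2 + 6*G*t² (K(t, G) = ((-6*(-2))*((t*G)*t) + t)/2 = (12*((G*t)*t) + t)/2 = (12*(G*t²) + t)/2 = (12*G*t² + t)/2 = (t + 12*G*t²)/2 = t/2 + 6*G*t²)
K(q, u(a(-5)))*(-9) = ((½)*1*(1 + 12*5*1))*(-9) = ((½)*1*(1 + 60))*(-9) = ((½)*1*61)*(-9) = (61/2)*(-9) = -549/2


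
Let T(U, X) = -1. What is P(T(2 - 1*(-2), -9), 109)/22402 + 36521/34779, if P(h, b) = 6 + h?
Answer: 818317337/779119158 ≈ 1.0503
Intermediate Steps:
P(T(2 - 1*(-2), -9), 109)/22402 + 36521/34779 = (6 - 1)/22402 + 36521/34779 = 5*(1/22402) + 36521*(1/34779) = 5/22402 + 36521/34779 = 818317337/779119158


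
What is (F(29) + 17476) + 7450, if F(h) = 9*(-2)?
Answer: 24908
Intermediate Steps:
F(h) = -18
(F(29) + 17476) + 7450 = (-18 + 17476) + 7450 = 17458 + 7450 = 24908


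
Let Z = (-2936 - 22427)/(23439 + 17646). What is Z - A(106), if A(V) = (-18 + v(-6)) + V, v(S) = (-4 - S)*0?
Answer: -3640843/41085 ≈ -88.617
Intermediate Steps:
v(S) = 0
A(V) = -18 + V (A(V) = (-18 + 0) + V = -18 + V)
Z = -25363/41085 ≈ -0.61733
Z - A(106) = -25363/41085 - (-18 + 106) = -25363/41085 - 1*88 = -25363/41085 - 88 = -3640843/41085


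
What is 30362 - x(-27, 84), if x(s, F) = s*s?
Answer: 29633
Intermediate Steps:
x(s, F) = s**2
30362 - x(-27, 84) = 30362 - 1*(-27)**2 = 30362 - 1*729 = 30362 - 729 = 29633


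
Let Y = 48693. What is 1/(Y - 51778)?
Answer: -1/3085 ≈ -0.00032415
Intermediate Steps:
1/(Y - 51778) = 1/(48693 - 51778) = 1/(-3085) = -1/3085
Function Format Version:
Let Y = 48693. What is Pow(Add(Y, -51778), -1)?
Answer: Rational(-1, 3085) ≈ -0.00032415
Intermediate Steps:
Pow(Add(Y, -51778), -1) = Pow(Add(48693, -51778), -1) = Pow(-3085, -1) = Rational(-1, 3085)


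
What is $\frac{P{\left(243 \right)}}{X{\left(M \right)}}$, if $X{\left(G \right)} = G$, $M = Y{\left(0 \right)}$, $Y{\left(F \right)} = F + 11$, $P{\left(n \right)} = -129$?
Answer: $- \frac{129}{11} \approx -11.727$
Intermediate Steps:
$Y{\left(F \right)} = 11 + F$
$M = 11$ ($M = 11 + 0 = 11$)
$\frac{P{\left(243 \right)}}{X{\left(M \right)}} = - \frac{129}{11}$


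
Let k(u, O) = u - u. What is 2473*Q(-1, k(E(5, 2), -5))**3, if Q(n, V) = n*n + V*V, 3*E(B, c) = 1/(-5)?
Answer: 2473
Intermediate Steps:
E(B, c) = -1/15 (E(B, c) = (1/3)/(-5) = (1/3)*(-1/5) = -1/15)
k(u, O) = 0
Q(n, V) = V**2 + n**2 (Q(n, V) = n**2 + V**2 = V**2 + n**2)
2473*Q(-1, k(E(5, 2), -5))**3 = 2473*(0**2 + (-1)**2)**3 = 2473*(0 + 1)**3 = 2473*1**3 = 2473*1 = 2473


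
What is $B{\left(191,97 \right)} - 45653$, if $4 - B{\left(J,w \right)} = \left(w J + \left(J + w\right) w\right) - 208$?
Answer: $-91904$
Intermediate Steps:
$B{\left(J,w \right)} = 212 - J w - w \left(J + w\right)$ ($B{\left(J,w \right)} = 4 - \left(\left(w J + \left(J + w\right) w\right) - 208\right) = 4 - \left(\left(J w + w \left(J + w\right)\right) - 208\right) = 4 - \left(-208 + J w + w \left(J + w\right)\right) = 212 - J w - w \left(J + w\right)$)
$B{\left(191,97 \right)} - 45653 = \left(212 - 97^{2} - 382 \cdot 97\right) - 45653 = \left(212 - 9409 - 37054\right) - 45653 = -46251 - 45653 = -91904$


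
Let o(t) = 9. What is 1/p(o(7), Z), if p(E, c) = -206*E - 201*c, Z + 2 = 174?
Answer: -1/36426 ≈ -2.7453e-5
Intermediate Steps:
Z = 172 (Z = -2 + 174 = 172)
1/p(o(7), Z) = 1/(-206*9 - 201*172) = 1/(-1854 - 34572) = 1/(-36426) = -1/36426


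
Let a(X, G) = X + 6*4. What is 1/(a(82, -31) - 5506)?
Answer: -1/5400 ≈ -0.00018519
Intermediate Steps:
a(X, G) = 24 + X (a(X, G) = X + 24 = 24 + X)
1/(a(82, -31) - 5506) = 1/((24 + 82) - 5506) = 1/(106 - 5506) = 1/(-5400) = -1/5400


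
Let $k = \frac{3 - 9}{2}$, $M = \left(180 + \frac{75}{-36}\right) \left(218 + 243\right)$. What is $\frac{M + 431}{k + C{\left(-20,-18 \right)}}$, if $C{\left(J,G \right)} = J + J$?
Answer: $- \frac{989407}{516} \approx -1917.5$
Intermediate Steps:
$C{\left(J,G \right)} = 2 J$
$M = \frac{984235}{12}$ ($M = \left(180 + 75 \left(- \frac{1}{36}\right)\right) 461 = \left(180 - \frac{25}{12}\right) 461 = \frac{2135}{12} \cdot 461 = \frac{984235}{12} \approx 82020.0$)
$k = -3$ ($k = \left(-6\right) \frac{1}{2} = -3$)
$\frac{M + 431}{k + C{\left(-20,-18 \right)}} = \frac{\frac{984235}{12} + 431}{-3 + 2 \left(-20\right)} = \frac{989407}{12 \left(-3 - 40\right)} = \frac{989407}{12 \left(-43\right)} = \frac{989407}{12} \left(- \frac{1}{43}\right) = - \frac{989407}{516}$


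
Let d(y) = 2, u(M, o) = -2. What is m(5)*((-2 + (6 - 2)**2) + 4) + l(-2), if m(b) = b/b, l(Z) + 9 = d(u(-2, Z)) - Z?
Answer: 13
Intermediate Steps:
l(Z) = -7 - Z (l(Z) = -9 + (2 - Z) = -7 - Z)
m(b) = 1
m(5)*((-2 + (6 - 2)**2) + 4) + l(-2) = 1*((-2 + (6 - 2)**2) + 4) + (-7 - 1*(-2)) = 1*((-2 + 4**2) + 4) + (-7 + 2) = 1*((-2 + 16) + 4) - 5 = 1*(14 + 4) - 5 = 1*18 - 5 = 18 - 5 = 13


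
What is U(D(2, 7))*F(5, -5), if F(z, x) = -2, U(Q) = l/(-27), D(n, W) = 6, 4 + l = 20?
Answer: 32/27 ≈ 1.1852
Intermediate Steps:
l = 16 (l = -4 + 20 = 16)
U(Q) = -16/27 (U(Q) = 16/(-27) = 16*(-1/27) = -16/27)
U(D(2, 7))*F(5, -5) = -16/27*(-2) = 32/27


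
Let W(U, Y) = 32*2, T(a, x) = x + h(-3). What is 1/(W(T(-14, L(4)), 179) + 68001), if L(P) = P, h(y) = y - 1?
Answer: 1/68065 ≈ 1.4692e-5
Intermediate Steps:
h(y) = -1 + y
T(a, x) = -4 + x (T(a, x) = x + (-1 - 3) = x - 4 = -4 + x)
W(U, Y) = 64
1/(W(T(-14, L(4)), 179) + 68001) = 1/(64 + 68001) = 1/68065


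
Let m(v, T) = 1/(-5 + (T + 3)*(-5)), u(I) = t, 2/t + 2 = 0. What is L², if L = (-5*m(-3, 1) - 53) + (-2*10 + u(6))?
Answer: 136161/25 ≈ 5446.4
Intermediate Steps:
t = -1 (t = 2/(-2 + 0) = 2/(-2) = 2*(-½) = -1)
u(I) = -1
m(v, T) = 1/(-20 - 5*T) (m(v, T) = 1/(-5 + (3 + T)*(-5)) = 1/(-5 + (-15 - 5*T)) = 1/(-20 - 5*T))
L = -369/5 (L = (-(-5)/(20 + 5*1) - 53) + (-2*10 - 1) = (-(-5)/(20 + 5) - 53) + (-20 - 1) = (-(-5)/25 - 53) - 21 = (-5*(-1/25) - 53) - 21 = (⅕ - 53) - 21 = -264/5 - 21 = -369/5 ≈ -73.800)
L² = (-369/5)² = 136161/25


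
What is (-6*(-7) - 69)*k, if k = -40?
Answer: 1080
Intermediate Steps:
(-6*(-7) - 69)*k = (-6*(-7) - 69)*(-40) = (42 - 69)*(-40) = -27*(-40) = 1080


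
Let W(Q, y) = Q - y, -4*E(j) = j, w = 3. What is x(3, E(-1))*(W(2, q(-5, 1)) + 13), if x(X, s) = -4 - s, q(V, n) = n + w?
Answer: -187/4 ≈ -46.750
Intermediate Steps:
q(V, n) = 3 + n (q(V, n) = n + 3 = 3 + n)
E(j) = -j/4
x(3, E(-1))*(W(2, q(-5, 1)) + 13) = (-4 - (-1)*(-1)/4)*((2 - (3 + 1)) + 13) = (-4 - 1*1/4)*((2 - 1*4) + 13) = (-4 - 1/4)*((2 - 4) + 13) = -17*(-2 + 13)/4 = -17/4*11 = -187/4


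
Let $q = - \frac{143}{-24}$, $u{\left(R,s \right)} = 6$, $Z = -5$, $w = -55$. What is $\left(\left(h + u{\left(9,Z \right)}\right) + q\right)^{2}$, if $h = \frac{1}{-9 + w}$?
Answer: $\frac{5257849}{36864} \approx 142.63$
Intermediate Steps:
$q = \frac{143}{24}$ ($q = \left(-143\right) \left(- \frac{1}{24}\right) = \frac{143}{24} \approx 5.9583$)
$h = - \frac{1}{64}$ ($h = \frac{1}{-9 - 55} = \frac{1}{-64} = - \frac{1}{64} \approx -0.015625$)
$\left(\left(h + u{\left(9,Z \right)}\right) + q\right)^{2} = \left(\left(- \frac{1}{64} + 6\right) + \frac{143}{24}\right)^{2} = \left(\frac{383}{64} + \frac{143}{24}\right)^{2} = \left(\frac{2293}{192}\right)^{2} = \frac{5257849}{36864}$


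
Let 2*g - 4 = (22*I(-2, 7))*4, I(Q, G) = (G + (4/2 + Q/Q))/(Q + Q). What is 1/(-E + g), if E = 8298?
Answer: -1/8406 ≈ -0.00011896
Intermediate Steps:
I(Q, G) = (3 + G)/(2*Q) (I(Q, G) = (G + (4*(½) + 1))/((2*Q)) = (G + (2 + 1))*(1/(2*Q)) = (G + 3)*(1/(2*Q)) = (3 + G)*(1/(2*Q)) = (3 + G)/(2*Q))
g = -108 (g = 2 + ((22*((½)*(3 + 7)/(-2)))*4)/2 = 2 + ((22*((½)*(-½)*10))*4)/2 = 2 + ((22*(-5/2))*4)/2 = 2 + (-55*4)/2 = 2 + (½)*(-220) = 2 - 110 = -108)
1/(-E + g) = 1/(-1*8298 - 108) = 1/(-8298 - 108) = 1/(-8406) = -1/8406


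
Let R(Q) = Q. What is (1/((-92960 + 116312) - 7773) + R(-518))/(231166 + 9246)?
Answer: -8069921/3745378548 ≈ -0.0021546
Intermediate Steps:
(1/((-92960 + 116312) - 7773) + R(-518))/(231166 + 9246) = (1/((-92960 + 116312) - 7773) - 518)/(231166 + 9246) = (1/(23352 - 7773) - 518)/240412 = (1/15579 - 518)*(1/240412) = -8069921/15579*1/240412 = -8069921/3745378548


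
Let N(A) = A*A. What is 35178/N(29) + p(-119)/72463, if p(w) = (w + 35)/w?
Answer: 43334768130/1036003511 ≈ 41.829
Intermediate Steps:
N(A) = A**2
p(w) = (35 + w)/w
35178/N(29) + p(-119)/72463 = 35178/(29**2) + ((35 - 119)/(-119))/72463 = 35178/841 - 1/119*(-84)*(1/72463) = 35178*(1/841) + (12/17)*(1/72463) = 35178/841 + 12/1231871 = 43334768130/1036003511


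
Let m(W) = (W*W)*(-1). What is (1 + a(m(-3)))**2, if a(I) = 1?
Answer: 4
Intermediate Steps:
m(W) = -W**2 (m(W) = W**2*(-1) = -W**2)
(1 + a(m(-3)))**2 = (1 + 1)**2 = 2**2 = 4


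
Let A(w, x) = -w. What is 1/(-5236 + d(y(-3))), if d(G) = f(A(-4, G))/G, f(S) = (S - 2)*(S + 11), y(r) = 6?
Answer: -1/5231 ≈ -0.00019117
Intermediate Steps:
f(S) = (-2 + S)*(11 + S)
d(G) = 30/G (d(G) = (-22 + (-1*(-4))² + 9*(-1*(-4)))/G = (-22 + 4² + 9*4)/G = (-22 + 16 + 36)/G = 30/G)
1/(-5236 + d(y(-3))) = 1/(-5236 + 30/6) = 1/(-5236 + 30*(⅙)) = 1/(-5236 + 5) = 1/(-5231) = -1/5231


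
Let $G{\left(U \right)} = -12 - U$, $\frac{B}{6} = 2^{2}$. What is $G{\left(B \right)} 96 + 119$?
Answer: $-3337$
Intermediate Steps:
$B = 24$ ($B = 6 \cdot 2^{2} = 6 \cdot 4 = 24$)
$G{\left(B \right)} 96 + 119 = \left(-12 - 24\right) 96 + 119 = \left(-36\right) 96 + 119 = -3456 + 119 = -3337$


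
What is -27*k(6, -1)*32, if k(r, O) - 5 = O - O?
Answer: -4320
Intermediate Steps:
k(r, O) = 5 (k(r, O) = 5 + (O - O) = 5 + 0 = 5)
-27*k(6, -1)*32 = -27*5*32 = -135*32 = -4320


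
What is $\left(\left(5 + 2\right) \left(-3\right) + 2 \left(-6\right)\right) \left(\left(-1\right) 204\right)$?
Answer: $6732$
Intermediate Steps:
$\left(\left(5 + 2\right) \left(-3\right) + 2 \left(-6\right)\right) \left(\left(-1\right) 204\right) = \left(7 \left(-3\right) - 12\right) \left(-204\right) = \left(-21 - 12\right) \left(-204\right) = \left(-33\right) \left(-204\right) = 6732$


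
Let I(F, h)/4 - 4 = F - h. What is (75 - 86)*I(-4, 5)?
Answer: 220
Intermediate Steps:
I(F, h) = 16 - 4*h + 4*F (I(F, h) = 16 + 4*(F - h) = 16 + (-4*h + 4*F) = 16 - 4*h + 4*F)
(75 - 86)*I(-4, 5) = (75 - 86)*(16 - 4*5 + 4*(-4)) = -11*(16 - 20 - 16) = -11*(-20) = 220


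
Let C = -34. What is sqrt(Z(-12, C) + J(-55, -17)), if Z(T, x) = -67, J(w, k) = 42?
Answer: 5*I ≈ 5.0*I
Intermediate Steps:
sqrt(Z(-12, C) + J(-55, -17)) = sqrt(-67 + 42) = sqrt(-25) = 5*I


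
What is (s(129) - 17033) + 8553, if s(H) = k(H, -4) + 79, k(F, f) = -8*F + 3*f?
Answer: -9445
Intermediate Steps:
s(H) = 67 - 8*H (s(H) = (-8*H + 3*(-4)) + 79 = (-8*H - 12) + 79 = (-12 - 8*H) + 79 = 67 - 8*H)
(s(129) - 17033) + 8553 = ((67 - 8*129) - 17033) + 8553 = ((67 - 1032) - 17033) + 8553 = (-965 - 17033) + 8553 = -17998 + 8553 = -9445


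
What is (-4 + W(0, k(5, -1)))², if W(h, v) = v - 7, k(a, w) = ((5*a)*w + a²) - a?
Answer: 256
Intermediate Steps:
k(a, w) = a² - a + 5*a*w (k(a, w) = (5*a*w + a²) - a = (a² + 5*a*w) - a = a² - a + 5*a*w)
W(h, v) = -7 + v
(-4 + W(0, k(5, -1)))² = (-4 + (-7 + 5*(-1 + 5 + 5*(-1))))² = (-4 + (-7 + 5*(-1 + 5 - 5)))² = (-4 + (-7 + 5*(-1)))² = (-4 + (-7 - 5))² = (-4 - 12)² = (-16)² = 256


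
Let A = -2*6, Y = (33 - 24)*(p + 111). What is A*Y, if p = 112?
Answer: -24084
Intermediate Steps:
Y = 2007 (Y = (33 - 24)*(112 + 111) = 9*223 = 2007)
A = -12
A*Y = -12*2007 = -24084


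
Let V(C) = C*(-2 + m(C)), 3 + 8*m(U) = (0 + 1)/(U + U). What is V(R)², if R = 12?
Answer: 207025/256 ≈ 808.69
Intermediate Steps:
m(U) = -3/8 + 1/(16*U) (m(U) = -3/8 + ((0 + 1)/(U + U))/8 = -3/8 + (1/(2*U))/8 = -3/8 + 1/(16*U))
V(C) = C*(-2 + (1 - 6*C)/(16*C))
V(R)² = (1/16 - 19/8*12)² = (1/16 - 57/2)² = (-455/16)² = 207025/256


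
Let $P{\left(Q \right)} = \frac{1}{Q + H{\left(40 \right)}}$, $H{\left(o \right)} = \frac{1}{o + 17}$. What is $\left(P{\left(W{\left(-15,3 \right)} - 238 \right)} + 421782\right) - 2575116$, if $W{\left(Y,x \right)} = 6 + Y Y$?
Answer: $- \frac{857026989}{398} \approx -2.1533 \cdot 10^{6}$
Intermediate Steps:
$W{\left(Y,x \right)} = 6 + Y^{2}$
$H{\left(o \right)} = \frac{1}{17 + o}$
$P{\left(Q \right)} = \frac{1}{\frac{1}{57} + Q}$ ($P{\left(Q \right)} = \frac{1}{Q + \frac{1}{17 + 40}} = \frac{1}{Q + \frac{1}{57}} = \frac{1}{\frac{1}{57} + Q}$)
$\left(P{\left(W{\left(-15,3 \right)} - 238 \right)} + 421782\right) - 2575116 = \left(\frac{57}{1 + 57 \left(\left(6 + \left(-15\right)^{2}\right) - 238\right)} + 421782\right) - 2575116 = \left(\frac{57}{1 + 57 \left(\left(6 + 225\right) - 238\right)} + 421782\right) - 2575116 = \left(\frac{57}{1 + 57 \left(231 - 238\right)} + 421782\right) - 2575116 = \left(\frac{57}{1 + 57 \left(-7\right)} + 421782\right) - 2575116 = \left(\frac{57}{1 - 399} + 421782\right) - 2575116 = \left(\frac{57}{-398} + 421782\right) - 2575116 = \left(57 \left(- \frac{1}{398}\right) + 421782\right) - 2575116 = \left(- \frac{57}{398} + 421782\right) - 2575116 = \frac{167869179}{398} - 2575116 = - \frac{857026989}{398}$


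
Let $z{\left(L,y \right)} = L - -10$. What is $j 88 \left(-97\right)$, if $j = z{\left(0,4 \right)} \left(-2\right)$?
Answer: $170720$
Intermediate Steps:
$z{\left(L,y \right)} = 10 + L$ ($z{\left(L,y \right)} = L + 10 = 10 + L$)
$j = -20$ ($j = \left(10 + 0\right) \left(-2\right) = 10 \left(-2\right) = -20$)
$j 88 \left(-97\right) = \left(-20\right) 88 \left(-97\right) = \left(-1760\right) \left(-97\right) = 170720$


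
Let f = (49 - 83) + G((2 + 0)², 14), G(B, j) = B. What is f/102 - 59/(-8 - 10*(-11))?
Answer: -89/102 ≈ -0.87255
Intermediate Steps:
f = -30 (f = (49 - 83) + (2 + 0)² = -34 + 2² = -34 + 4 = -30)
f/102 - 59/(-8 - 10*(-11)) = -30/102 - 59/(-8 - 10*(-11)) = -30*1/102 - 59/(-8 + 110) = -5/17 - 59/102 = -89/102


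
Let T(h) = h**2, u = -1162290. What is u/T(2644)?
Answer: -581145/3495368 ≈ -0.16626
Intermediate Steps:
u/T(2644) = -1162290/(2644**2) = -1162290/6990736 = -1162290*1/6990736 = -581145/3495368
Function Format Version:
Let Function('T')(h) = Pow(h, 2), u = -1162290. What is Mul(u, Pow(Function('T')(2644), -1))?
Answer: Rational(-581145, 3495368) ≈ -0.16626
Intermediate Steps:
Mul(u, Pow(Function('T')(2644), -1)) = Mul(-1162290, Pow(Pow(2644, 2), -1)) = Mul(-1162290, Pow(6990736, -1)) = Mul(-1162290, Rational(1, 6990736)) = Rational(-581145, 3495368)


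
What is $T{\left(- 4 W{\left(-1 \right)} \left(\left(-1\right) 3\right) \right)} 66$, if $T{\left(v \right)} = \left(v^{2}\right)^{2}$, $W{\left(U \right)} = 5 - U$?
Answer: $1773674496$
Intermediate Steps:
$T{\left(v \right)} = v^{4}$
$T{\left(- 4 W{\left(-1 \right)} \left(\left(-1\right) 3\right) \right)} 66 = \left(- 4 \left(5 - -1\right) \left(\left(-1\right) 3\right)\right)^{4} \cdot 66 = \left(- 4 \left(5 + 1\right) \left(-3\right)\right)^{4} \cdot 66 = \left(\left(-4\right) 6 \left(-3\right)\right)^{4} \cdot 66 = \left(\left(-24\right) \left(-3\right)\right)^{4} \cdot 66 = 72^{4} \cdot 66 = 26873856 \cdot 66 = 1773674496$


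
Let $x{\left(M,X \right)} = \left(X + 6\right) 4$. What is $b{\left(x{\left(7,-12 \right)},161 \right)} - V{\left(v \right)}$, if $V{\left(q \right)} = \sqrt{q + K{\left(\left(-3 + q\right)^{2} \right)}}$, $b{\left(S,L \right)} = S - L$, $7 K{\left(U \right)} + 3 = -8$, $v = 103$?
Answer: $-185 - \frac{\sqrt{4970}}{7} \approx -195.07$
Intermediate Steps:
$K{\left(U \right)} = - \frac{11}{7}$ ($K{\left(U \right)} = - \frac{3}{7} + \frac{1}{7} \left(-8\right) = - \frac{3}{7} - \frac{8}{7} = - \frac{11}{7}$)
$x{\left(M,X \right)} = 24 + 4 X$ ($x{\left(M,X \right)} = \left(6 + X\right) 4 = 24 + 4 X$)
$V{\left(q \right)} = \sqrt{- \frac{11}{7} + q}$ ($V{\left(q \right)} = \sqrt{q - \frac{11}{7}} = \sqrt{- \frac{11}{7} + q}$)
$b{\left(x{\left(7,-12 \right)},161 \right)} - V{\left(v \right)} = \left(\left(24 + 4 \left(-12\right)\right) - 161\right) - \frac{\sqrt{-77 + 49 \cdot 103}}{7} = \left(\left(24 - 48\right) - 161\right) - \frac{\sqrt{-77 + 5047}}{7} = \left(-24 - 161\right) - \frac{\sqrt{4970}}{7} = -185 - \frac{\sqrt{4970}}{7}$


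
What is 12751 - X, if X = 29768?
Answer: -17017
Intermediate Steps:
12751 - X = 12751 - 1*29768 = 12751 - 29768 = -17017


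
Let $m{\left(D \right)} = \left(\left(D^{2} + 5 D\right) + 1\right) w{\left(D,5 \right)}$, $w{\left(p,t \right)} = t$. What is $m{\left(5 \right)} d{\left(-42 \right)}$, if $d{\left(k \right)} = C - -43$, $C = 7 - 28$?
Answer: $5610$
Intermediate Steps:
$C = -21$ ($C = 7 - 28 = -21$)
$d{\left(k \right)} = 22$ ($d{\left(k \right)} = -21 - -43 = -21 + 43 = 22$)
$m{\left(D \right)} = 5 + 5 D^{2} + 25 D$ ($m{\left(D \right)} = \left(\left(D^{2} + 5 D\right) + 1\right) 5 = \left(1 + D^{2} + 5 D\right) 5 = 5 + 5 D^{2} + 25 D$)
$m{\left(5 \right)} d{\left(-42 \right)} = \left(5 + 5 \cdot 5^{2} + 25 \cdot 5\right) 22 = \left(5 + 5 \cdot 25 + 125\right) 22 = \left(5 + 125 + 125\right) 22 = 255 \cdot 22 = 5610$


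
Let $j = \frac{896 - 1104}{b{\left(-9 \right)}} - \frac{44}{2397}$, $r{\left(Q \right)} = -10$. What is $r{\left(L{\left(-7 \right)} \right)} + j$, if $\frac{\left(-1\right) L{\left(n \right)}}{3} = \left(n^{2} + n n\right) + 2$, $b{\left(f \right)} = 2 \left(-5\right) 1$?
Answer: $\frac{129218}{11985} \approx 10.782$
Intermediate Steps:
$b{\left(f \right)} = -10$ ($b{\left(f \right)} = \left(-10\right) 1 = -10$)
$L{\left(n \right)} = -6 - 6 n^{2}$ ($L{\left(n \right)} = - 3 \left(\left(n^{2} + n n\right) + 2\right) = - 3 \left(\left(n^{2} + n^{2}\right) + 2\right) = - 3 \left(2 n^{2} + 2\right) = - 3 \left(2 + 2 n^{2}\right) = -6 - 6 n^{2}$)
$j = \frac{249068}{11985}$ ($j = \frac{896 - 1104}{-10} - \frac{44}{2397} = \left(-208\right) \left(- \frac{1}{10}\right) - \frac{44}{2397} = \frac{104}{5} - \frac{44}{2397} = \frac{249068}{11985} \approx 20.782$)
$r{\left(L{\left(-7 \right)} \right)} + j = -10 + \frac{249068}{11985} = \frac{129218}{11985}$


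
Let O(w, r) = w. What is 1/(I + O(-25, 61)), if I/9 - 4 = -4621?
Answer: -1/41578 ≈ -2.4051e-5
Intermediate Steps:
I = -41553 (I = 36 + 9*(-4621) = 36 - 41589 = -41553)
1/(I + O(-25, 61)) = 1/(-41553 - 25) = 1/(-41578) = -1/41578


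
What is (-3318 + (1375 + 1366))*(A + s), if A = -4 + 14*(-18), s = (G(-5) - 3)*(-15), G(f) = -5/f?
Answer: 130402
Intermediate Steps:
s = 30 (s = (-5/(-5) - 3)*(-15) = (-5*(-⅕) - 3)*(-15) = (1 - 3)*(-15) = -2*(-15) = 30)
A = -256 (A = -4 - 252 = -256)
(-3318 + (1375 + 1366))*(A + s) = (-3318 + (1375 + 1366))*(-256 + 30) = (-3318 + 2741)*(-226) = -577*(-226) = 130402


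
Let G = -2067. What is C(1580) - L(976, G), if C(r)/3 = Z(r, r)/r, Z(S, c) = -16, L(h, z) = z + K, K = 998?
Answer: 422243/395 ≈ 1069.0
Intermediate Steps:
L(h, z) = 998 + z (L(h, z) = z + 998 = 998 + z)
C(r) = -48/r (C(r) = 3*(-16/r) = -48/r)
C(1580) - L(976, G) = -48/1580 - (998 - 2067) = -48*1/1580 - 1*(-1069) = -12/395 + 1069 = 422243/395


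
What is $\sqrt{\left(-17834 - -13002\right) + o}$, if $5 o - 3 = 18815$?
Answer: $\frac{i \sqrt{26710}}{5} \approx 32.686 i$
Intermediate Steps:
$o = \frac{18818}{5}$ ($o = \frac{3}{5} + \frac{1}{5} \cdot 18815 = \frac{3}{5} + 3763 = \frac{18818}{5} \approx 3763.6$)
$\sqrt{\left(-17834 - -13002\right) + o} = \sqrt{\left(-17834 - -13002\right) + \frac{18818}{5}} = \sqrt{\left(-17834 + 13002\right) + \frac{18818}{5}} = \sqrt{-4832 + \frac{18818}{5}} = \sqrt{- \frac{5342}{5}} = \frac{i \sqrt{26710}}{5}$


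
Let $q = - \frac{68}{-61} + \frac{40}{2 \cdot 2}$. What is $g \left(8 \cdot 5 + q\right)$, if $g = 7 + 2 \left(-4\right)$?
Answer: $- \frac{3118}{61} \approx -51.115$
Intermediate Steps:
$g = -1$ ($g = 7 - 8 = -1$)
$q = \frac{678}{61}$ ($q = \left(-68\right) \left(- \frac{1}{61}\right) + \frac{40}{4} = \frac{68}{61} + 40 \cdot \frac{1}{4} = \frac{68}{61} + 10 = \frac{678}{61} \approx 11.115$)
$g \left(8 \cdot 5 + q\right) = - (8 \cdot 5 + \frac{678}{61}) = - (40 + \frac{678}{61}) = \left(-1\right) \frac{3118}{61} = - \frac{3118}{61}$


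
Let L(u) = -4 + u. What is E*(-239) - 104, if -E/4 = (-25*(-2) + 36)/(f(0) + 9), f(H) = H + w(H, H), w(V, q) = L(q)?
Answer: 81696/5 ≈ 16339.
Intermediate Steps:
w(V, q) = -4 + q
f(H) = -4 + 2*H (f(H) = H + (-4 + H) = -4 + 2*H)
E = -344/5 (E = -4*(-25*(-2) + 36)/((-4 + 2*0) + 9) = -4*(50 + 36)/((-4 + 0) + 9) = -344/(-4 + 9) = -344/5 ≈ -68.800)
E*(-239) - 104 = -344/5*(-239) - 104 = 82216/5 - 104 = 81696/5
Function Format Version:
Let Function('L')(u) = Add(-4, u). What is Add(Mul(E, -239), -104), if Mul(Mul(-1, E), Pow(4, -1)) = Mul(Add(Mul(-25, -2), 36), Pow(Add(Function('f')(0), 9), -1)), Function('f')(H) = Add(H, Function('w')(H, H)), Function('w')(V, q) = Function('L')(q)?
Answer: Rational(81696, 5) ≈ 16339.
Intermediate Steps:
Function('w')(V, q) = Add(-4, q)
Function('f')(H) = Add(-4, Mul(2, H)) (Function('f')(H) = Add(H, Add(-4, H)) = Add(-4, Mul(2, H)))
E = Rational(-344, 5) (E = Mul(-4, Mul(Add(Mul(-25, -2), 36), Pow(Add(Add(-4, Mul(2, 0)), 9), -1))) = Mul(-4, Mul(Add(50, 36), Pow(Add(Add(-4, 0), 9), -1))) = Mul(-4, Mul(86, Pow(Add(-4, 9), -1))) = Mul(-4, Mul(86, Pow(5, -1))) = Mul(-4, Mul(86, Rational(1, 5))) = Mul(-4, Rational(86, 5)) = Rational(-344, 5) ≈ -68.800)
Add(Mul(E, -239), -104) = Add(Mul(Rational(-344, 5), -239), -104) = Add(Rational(82216, 5), -104) = Rational(81696, 5)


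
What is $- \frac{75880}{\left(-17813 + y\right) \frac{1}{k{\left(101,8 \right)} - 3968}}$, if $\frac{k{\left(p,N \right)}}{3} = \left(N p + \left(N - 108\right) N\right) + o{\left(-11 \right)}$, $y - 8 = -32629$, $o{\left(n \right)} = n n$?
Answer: $- \frac{135863140}{25217} \approx -5387.8$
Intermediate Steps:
$o{\left(n \right)} = n^{2}$
$y = -32621$ ($y = 8 - 32629 = -32621$)
$k{\left(p,N \right)} = 363 + 3 N p + 3 N \left(-108 + N\right)$ ($k{\left(p,N \right)} = 3 \left(\left(N p + \left(N - 108\right) N\right) + \left(-11\right)^{2}\right) = 3 \left(\left(N p + \left(N - 108\right) N\right) + 121\right) = 3 \left(\left(N p + \left(-108 + N\right) N\right) + 121\right) = 3 \left(\left(N p + N \left(-108 + N\right)\right) + 121\right) = 3 \left(121 + N p + N \left(-108 + N\right)\right) = 363 + 3 N p + 3 N \left(-108 + N\right)$)
$- \frac{75880}{\left(-17813 + y\right) \frac{1}{k{\left(101,8 \right)} - 3968}} = - \frac{75880}{\left(-17813 - 32621\right) \frac{1}{\left(363 - 2592 + 3 \cdot 8^{2} + 3 \cdot 8 \cdot 101\right) - 3968}} = - \frac{75880}{\left(-50434\right) \frac{1}{\left(363 - 2592 + 3 \cdot 64 + 2424\right) - 3968}} = - \frac{75880}{\left(-50434\right) \frac{1}{\left(363 - 2592 + 192 + 2424\right) - 3968}} = - \frac{75880}{\left(-50434\right) \frac{1}{387 - 3968}} = - \frac{75880}{\left(-50434\right) \frac{1}{-3581}} = - \frac{75880}{\left(-50434\right) \left(- \frac{1}{3581}\right)} = - \frac{75880}{\frac{50434}{3581}} = \left(-75880\right) \frac{3581}{50434} = - \frac{135863140}{25217}$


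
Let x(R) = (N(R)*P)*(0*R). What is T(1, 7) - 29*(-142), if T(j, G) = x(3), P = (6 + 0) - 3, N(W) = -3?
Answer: 4118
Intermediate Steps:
P = 3 (P = 6 - 3 = 3)
x(R) = 0 (x(R) = (-3*3)*(0*R) = -9*0 = 0)
T(j, G) = 0
T(1, 7) - 29*(-142) = 0 - 29*(-142) = 0 + 4118 = 4118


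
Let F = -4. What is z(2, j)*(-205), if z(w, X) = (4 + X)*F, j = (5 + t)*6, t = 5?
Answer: 52480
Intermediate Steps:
j = 60 (j = (5 + 5)*6 = 10*6 = 60)
z(w, X) = -16 - 4*X (z(w, X) = (4 + X)*(-4) = -16 - 4*X)
z(2, j)*(-205) = (-16 - 4*60)*(-205) = (-16 - 240)*(-205) = -256*(-205) = 52480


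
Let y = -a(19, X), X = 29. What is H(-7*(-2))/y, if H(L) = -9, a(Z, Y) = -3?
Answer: -3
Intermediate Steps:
y = 3 (y = -1*(-3) = 3)
H(-7*(-2))/y = -9/3 = -9*⅓ = -3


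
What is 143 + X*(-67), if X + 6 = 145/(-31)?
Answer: 26610/31 ≈ 858.39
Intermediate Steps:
X = -331/31 (X = -6 + 145/(-31) = -6 + 145*(-1/31) = -6 - 145/31 = -331/31 ≈ -10.677)
143 + X*(-67) = 143 - 331/31*(-67) = 143 + 22177/31 = 26610/31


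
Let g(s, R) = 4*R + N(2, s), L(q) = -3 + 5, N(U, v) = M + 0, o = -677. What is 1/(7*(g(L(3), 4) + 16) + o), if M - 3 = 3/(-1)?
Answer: -1/453 ≈ -0.0022075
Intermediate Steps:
M = 0 (M = 3 + 3/(-1) = 3 + 3*(-1) = 3 - 3 = 0)
N(U, v) = 0 (N(U, v) = 0 + 0 = 0)
L(q) = 2
g(s, R) = 4*R (g(s, R) = 4*R + 0 = 4*R)
1/(7*(g(L(3), 4) + 16) + o) = 1/(7*(4*4 + 16) - 677) = 1/(7*(16 + 16) - 677) = 1/(7*32 - 677) = 1/(224 - 677) = 1/(-453) = -1/453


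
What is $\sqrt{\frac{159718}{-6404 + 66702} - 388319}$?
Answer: $\frac{2 i \sqrt{88241221315282}}{30149} \approx 623.15 i$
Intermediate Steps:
$\sqrt{\frac{159718}{-6404 + 66702} - 388319} = \sqrt{\frac{159718}{60298} - 388319} = \sqrt{159718 \cdot \frac{1}{60298} - 388319} = \sqrt{\frac{79859}{30149} - 388319} = \sqrt{- \frac{11707349672}{30149}} = \frac{2 i \sqrt{88241221315282}}{30149}$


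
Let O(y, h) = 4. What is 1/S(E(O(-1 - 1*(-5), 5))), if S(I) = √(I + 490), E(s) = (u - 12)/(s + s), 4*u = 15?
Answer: 4*√31294/15647 ≈ 0.045223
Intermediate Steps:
u = 15/4 (u = (¼)*15 = 15/4 ≈ 3.7500)
E(s) = -33/(8*s) (E(s) = (15/4 - 12)/(s + s) = -33*1/(2*s)/4 = -33/(8*s))
S(I) = √(490 + I)
1/S(E(O(-1 - 1*(-5), 5))) = 1/(√(490 - 33/8/4)) = 1/(√(490 - 33/8*¼)) = 1/(√(490 - 33/32)) = 1/(√(15647/32)) = 1/(√31294/8) = 4*√31294/15647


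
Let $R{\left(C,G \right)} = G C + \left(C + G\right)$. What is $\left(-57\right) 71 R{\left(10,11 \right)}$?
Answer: $-530157$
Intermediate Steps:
$R{\left(C,G \right)} = C + G + C G$ ($R{\left(C,G \right)} = C G + \left(C + G\right) = C + G + C G$)
$\left(-57\right) 71 R{\left(10,11 \right)} = \left(-57\right) 71 \left(10 + 11 + 10 \cdot 11\right) = - 4047 \left(10 + 11 + 110\right) = \left(-4047\right) 131 = -530157$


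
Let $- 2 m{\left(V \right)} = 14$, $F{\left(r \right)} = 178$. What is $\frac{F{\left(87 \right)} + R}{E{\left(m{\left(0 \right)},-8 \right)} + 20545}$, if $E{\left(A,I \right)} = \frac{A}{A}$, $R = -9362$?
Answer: $- \frac{4592}{10273} \approx -0.447$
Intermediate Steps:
$m{\left(V \right)} = -7$ ($m{\left(V \right)} = \left(- \frac{1}{2}\right) 14 = -7$)
$E{\left(A,I \right)} = 1$
$\frac{F{\left(87 \right)} + R}{E{\left(m{\left(0 \right)},-8 \right)} + 20545} = \frac{178 - 9362}{1 + 20545} = - \frac{9184}{20546} = \left(-9184\right) \frac{1}{20546} = - \frac{4592}{10273}$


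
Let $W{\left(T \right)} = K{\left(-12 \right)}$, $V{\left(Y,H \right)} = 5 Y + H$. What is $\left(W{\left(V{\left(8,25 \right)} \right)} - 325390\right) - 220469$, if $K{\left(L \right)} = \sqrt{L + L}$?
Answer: $-545859 + 2 i \sqrt{6} \approx -5.4586 \cdot 10^{5} + 4.899 i$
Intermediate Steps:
$V{\left(Y,H \right)} = H + 5 Y$
$K{\left(L \right)} = \sqrt{2} \sqrt{L}$ ($K{\left(L \right)} = \sqrt{2 L} = \sqrt{2} \sqrt{L}$)
$W{\left(T \right)} = 2 i \sqrt{6}$ ($W{\left(T \right)} = \sqrt{2} \sqrt{-12} = \sqrt{2} \cdot 2 i \sqrt{3} = 2 i \sqrt{6}$)
$\left(W{\left(V{\left(8,25 \right)} \right)} - 325390\right) - 220469 = \left(2 i \sqrt{6} - 325390\right) - 220469 = \left(-325390 + 2 i \sqrt{6}\right) - 220469 = -545859 + 2 i \sqrt{6}$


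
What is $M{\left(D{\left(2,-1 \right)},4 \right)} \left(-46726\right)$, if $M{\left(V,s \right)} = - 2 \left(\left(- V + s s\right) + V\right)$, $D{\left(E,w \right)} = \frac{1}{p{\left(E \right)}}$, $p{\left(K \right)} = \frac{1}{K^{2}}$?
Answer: $1495232$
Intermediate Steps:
$p{\left(K \right)} = \frac{1}{K^{2}}$
$D{\left(E,w \right)} = E^{2}$ ($D{\left(E,w \right)} = \frac{1}{\frac{1}{E^{2}}} = E^{2}$)
$M{\left(V,s \right)} = - 2 s^{2}$ ($M{\left(V,s \right)} = - 2 \left(\left(- V + s^{2}\right) + V\right) = - 2 \left(\left(s^{2} - V\right) + V\right) = - 2 s^{2}$)
$M{\left(D{\left(2,-1 \right)},4 \right)} \left(-46726\right) = - 2 \cdot 4^{2} \left(-46726\right) = \left(-2\right) 16 \left(-46726\right) = \left(-32\right) \left(-46726\right) = 1495232$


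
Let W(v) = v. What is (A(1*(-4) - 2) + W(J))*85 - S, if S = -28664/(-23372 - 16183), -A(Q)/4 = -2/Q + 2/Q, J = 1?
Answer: 3333511/39555 ≈ 84.275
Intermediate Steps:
A(Q) = 0 (A(Q) = -4*(-2/Q + 2/Q) = -4*0 = 0)
S = 28664/39555 (S = -28664/(-39555) = -28664*(-1/39555) = 28664/39555 ≈ 0.72466)
(A(1*(-4) - 2) + W(J))*85 - S = (0 + 1)*85 - 1*28664/39555 = 1*85 - 28664/39555 = 85 - 28664/39555 = 3333511/39555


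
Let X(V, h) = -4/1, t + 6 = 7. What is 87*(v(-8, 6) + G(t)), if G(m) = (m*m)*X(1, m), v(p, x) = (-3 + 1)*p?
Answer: 1044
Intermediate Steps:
t = 1 (t = -6 + 7 = 1)
v(p, x) = -2*p
X(V, h) = -4 (X(V, h) = -4*1 = -4)
G(m) = -4*m² (G(m) = (m*m)*(-4) = m²*(-4) = -4*m²)
87*(v(-8, 6) + G(t)) = 87*(-2*(-8) - 4*1²) = 87*(16 - 4*1) = 87*(16 - 4) = 87*12 = 1044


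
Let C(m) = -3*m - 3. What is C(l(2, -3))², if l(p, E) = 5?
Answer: 324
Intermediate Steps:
C(m) = -3 - 3*m
C(l(2, -3))² = (-3 - 3*5)² = (-3 - 15)² = (-18)² = 324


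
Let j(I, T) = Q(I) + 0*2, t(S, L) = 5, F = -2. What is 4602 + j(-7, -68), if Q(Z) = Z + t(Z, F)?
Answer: 4600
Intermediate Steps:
Q(Z) = 5 + Z (Q(Z) = Z + 5 = 5 + Z)
j(I, T) = 5 + I (j(I, T) = (5 + I) + 0*2 = (5 + I) + 0 = 5 + I)
4602 + j(-7, -68) = 4602 + (5 - 7) = 4602 - 2 = 4600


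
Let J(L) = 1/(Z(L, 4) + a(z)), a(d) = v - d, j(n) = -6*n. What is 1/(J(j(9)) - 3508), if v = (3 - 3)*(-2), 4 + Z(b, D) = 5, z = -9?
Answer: -10/35079 ≈ -0.00028507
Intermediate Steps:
Z(b, D) = 1 (Z(b, D) = -4 + 5 = 1)
v = 0 (v = 0*(-2) = 0)
a(d) = -d (a(d) = 0 - d = -d)
J(L) = ⅒ (J(L) = 1/(1 - 1*(-9)) = 1/(1 + 9) = 1/10 = ⅒)
1/(J(j(9)) - 3508) = 1/(⅒ - 3508) = 1/(-35079/10) = -10/35079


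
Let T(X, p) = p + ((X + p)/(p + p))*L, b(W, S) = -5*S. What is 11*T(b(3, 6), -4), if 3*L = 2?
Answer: -77/6 ≈ -12.833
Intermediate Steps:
L = ⅔ (L = (⅓)*2 = ⅔ ≈ 0.66667)
T(X, p) = p + (X + p)/(3*p) (T(X, p) = p + ((X + p)/(p + p))*(⅔) = p + ((X + p)/((2*p)))*(⅔) = p + ((X + p)*(1/(2*p)))*(⅔) = p + ((X + p)/(2*p))*(⅔) = p + (X + p)/(3*p))
11*T(b(3, 6), -4) = 11*(⅓ - 4 + (⅓)*(-5*6)/(-4)) = 11*(⅓ - 4 + (⅓)*(-30)*(-¼)) = 11*(⅓ - 4 + 5/2) = 11*(-7/6) = -77/6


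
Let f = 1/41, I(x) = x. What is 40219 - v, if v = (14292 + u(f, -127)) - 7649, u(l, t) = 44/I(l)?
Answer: 31772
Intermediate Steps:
f = 1/41 ≈ 0.024390
u(l, t) = 44/l
v = 8447 (v = (14292 + 44/(1/41)) - 7649 = (14292 + 44*41) - 7649 = (14292 + 1804) - 7649 = 16096 - 7649 = 8447)
40219 - v = 40219 - 1*8447 = 40219 - 8447 = 31772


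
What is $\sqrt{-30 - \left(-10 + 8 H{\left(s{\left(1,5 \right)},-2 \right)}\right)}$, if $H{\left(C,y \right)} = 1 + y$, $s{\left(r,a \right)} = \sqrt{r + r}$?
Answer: $2 i \sqrt{3} \approx 3.4641 i$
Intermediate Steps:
$s{\left(r,a \right)} = \sqrt{2} \sqrt{r}$ ($s{\left(r,a \right)} = \sqrt{2 r} = \sqrt{2} \sqrt{r}$)
$\sqrt{-30 - \left(-10 + 8 H{\left(s{\left(1,5 \right)},-2 \right)}\right)} = \sqrt{-30 + \left(10 - 8 \left(1 - 2\right)\right)} = \sqrt{-30 + \left(10 - -8\right)} = \sqrt{-30 + \left(10 + 8\right)} = \sqrt{-30 + 18} = \sqrt{-12} = 2 i \sqrt{3}$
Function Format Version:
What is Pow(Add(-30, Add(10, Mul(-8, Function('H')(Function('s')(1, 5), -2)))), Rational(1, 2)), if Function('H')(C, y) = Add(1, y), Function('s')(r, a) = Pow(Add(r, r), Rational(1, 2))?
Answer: Mul(2, I, Pow(3, Rational(1, 2))) ≈ Mul(3.4641, I)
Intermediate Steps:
Function('s')(r, a) = Mul(Pow(2, Rational(1, 2)), Pow(r, Rational(1, 2))) (Function('s')(r, a) = Pow(Mul(2, r), Rational(1, 2)) = Mul(Pow(2, Rational(1, 2)), Pow(r, Rational(1, 2))))
Pow(Add(-30, Add(10, Mul(-8, Function('H')(Function('s')(1, 5), -2)))), Rational(1, 2)) = Pow(Add(-30, Add(10, Mul(-8, Add(1, -2)))), Rational(1, 2)) = Pow(Add(-30, Add(10, Mul(-8, -1))), Rational(1, 2)) = Pow(Add(-30, Add(10, 8)), Rational(1, 2)) = Pow(Add(-30, 18), Rational(1, 2)) = Pow(-12, Rational(1, 2)) = Mul(2, I, Pow(3, Rational(1, 2)))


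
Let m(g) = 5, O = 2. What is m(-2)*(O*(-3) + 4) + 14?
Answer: 4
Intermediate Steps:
m(-2)*(O*(-3) + 4) + 14 = 5*(2*(-3) + 4) + 14 = 5*(-6 + 4) + 14 = 5*(-2) + 14 = -10 + 14 = 4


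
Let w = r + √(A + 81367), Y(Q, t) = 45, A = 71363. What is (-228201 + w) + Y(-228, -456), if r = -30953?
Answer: -259109 + 3*√16970 ≈ -2.5872e+5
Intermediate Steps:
w = -30953 + 3*√16970 (w = -30953 + √(71363 + 81367) = -30953 + √152730 = -30953 + 3*√16970 ≈ -30562.)
(-228201 + w) + Y(-228, -456) = (-228201 + (-30953 + 3*√16970)) + 45 = (-259154 + 3*√16970) + 45 = -259109 + 3*√16970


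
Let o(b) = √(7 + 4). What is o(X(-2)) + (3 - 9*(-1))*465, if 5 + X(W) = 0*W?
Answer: 5580 + √11 ≈ 5583.3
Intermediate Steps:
X(W) = -5 (X(W) = -5 + 0*W = -5 + 0 = -5)
o(b) = √11
o(X(-2)) + (3 - 9*(-1))*465 = √11 + (3 - 9*(-1))*465 = √11 + (3 + 9)*465 = √11 + 12*465 = √11 + 5580 = 5580 + √11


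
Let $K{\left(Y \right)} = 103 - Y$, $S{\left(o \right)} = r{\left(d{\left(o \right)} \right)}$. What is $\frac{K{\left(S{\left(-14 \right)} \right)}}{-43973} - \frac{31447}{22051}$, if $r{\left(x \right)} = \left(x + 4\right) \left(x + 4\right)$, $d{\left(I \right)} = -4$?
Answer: $- \frac{1385090184}{969648623} \approx -1.4284$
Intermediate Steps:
$r{\left(x \right)} = \left(4 + x\right)^{2}$ ($r{\left(x \right)} = \left(4 + x\right) \left(4 + x\right) = \left(4 + x\right)^{2}$)
$S{\left(o \right)} = 0$ ($S{\left(o \right)} = \left(4 - 4\right)^{2} = 0^{2} = 0$)
$\frac{K{\left(S{\left(-14 \right)} \right)}}{-43973} - \frac{31447}{22051} = \frac{103 - 0}{-43973} - \frac{31447}{22051} = \left(103 + 0\right) \left(- \frac{1}{43973}\right) - \frac{31447}{22051} = 103 \left(- \frac{1}{43973}\right) - \frac{31447}{22051} = - \frac{103}{43973} - \frac{31447}{22051} = - \frac{1385090184}{969648623}$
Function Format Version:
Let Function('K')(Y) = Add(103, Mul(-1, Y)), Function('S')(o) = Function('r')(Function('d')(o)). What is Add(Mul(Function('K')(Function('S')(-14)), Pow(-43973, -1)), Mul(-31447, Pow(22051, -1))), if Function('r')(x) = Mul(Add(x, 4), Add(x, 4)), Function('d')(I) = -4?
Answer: Rational(-1385090184, 969648623) ≈ -1.4284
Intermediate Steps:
Function('r')(x) = Pow(Add(4, x), 2) (Function('r')(x) = Mul(Add(4, x), Add(4, x)) = Pow(Add(4, x), 2))
Function('S')(o) = 0 (Function('S')(o) = Pow(Add(4, -4), 2) = Pow(0, 2) = 0)
Add(Mul(Function('K')(Function('S')(-14)), Pow(-43973, -1)), Mul(-31447, Pow(22051, -1))) = Add(Mul(Add(103, Mul(-1, 0)), Pow(-43973, -1)), Mul(-31447, Pow(22051, -1))) = Add(Mul(Add(103, 0), Rational(-1, 43973)), Mul(-31447, Rational(1, 22051))) = Add(Mul(103, Rational(-1, 43973)), Rational(-31447, 22051)) = Add(Rational(-103, 43973), Rational(-31447, 22051)) = Rational(-1385090184, 969648623)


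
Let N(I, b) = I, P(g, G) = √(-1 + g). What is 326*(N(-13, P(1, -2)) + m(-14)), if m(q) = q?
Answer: -8802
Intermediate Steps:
326*(N(-13, P(1, -2)) + m(-14)) = 326*(-13 - 14) = 326*(-27) = -8802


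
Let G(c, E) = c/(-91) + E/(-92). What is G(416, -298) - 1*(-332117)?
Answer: 106941245/322 ≈ 3.3212e+5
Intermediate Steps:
G(c, E) = -c/91 - E/92 (G(c, E) = c*(-1/91) + E*(-1/92) = -c/91 - E/92)
G(416, -298) - 1*(-332117) = (-1/91*416 - 1/92*(-298)) - 1*(-332117) = (-32/7 + 149/46) + 332117 = -429/322 + 332117 = 106941245/322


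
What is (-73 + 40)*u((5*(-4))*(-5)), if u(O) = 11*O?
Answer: -36300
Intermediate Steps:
(-73 + 40)*u((5*(-4))*(-5)) = (-73 + 40)*(11*((5*(-4))*(-5))) = -363*(-20*(-5)) = -363*100 = -33*1100 = -36300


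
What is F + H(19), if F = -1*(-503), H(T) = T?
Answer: 522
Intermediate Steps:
F = 503
F + H(19) = 503 + 19 = 522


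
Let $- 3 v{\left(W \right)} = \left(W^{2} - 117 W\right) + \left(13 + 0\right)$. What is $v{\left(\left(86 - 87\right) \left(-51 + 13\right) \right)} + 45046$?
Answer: $\frac{138127}{3} \approx 46042.0$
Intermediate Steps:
$v{\left(W \right)} = - \frac{13}{3} + 39 W - \frac{W^{2}}{3}$ ($v{\left(W \right)} = - \frac{\left(W^{2} - 117 W\right) + \left(13 + 0\right)}{3} = - \frac{\left(W^{2} - 117 W\right) + 13}{3} = - \frac{13 + W^{2} - 117 W}{3} = - \frac{13}{3} + 39 W - \frac{W^{2}}{3}$)
$v{\left(\left(86 - 87\right) \left(-51 + 13\right) \right)} + 45046 = \left(- \frac{13}{3} + 39 \left(86 - 87\right) \left(-51 + 13\right) - \frac{\left(\left(86 - 87\right) \left(-51 + 13\right)\right)^{2}}{3}\right) + 45046 = \left(- \frac{13}{3} + 39 \left(\left(-1\right) \left(-38\right)\right) - \frac{\left(\left(-1\right) \left(-38\right)\right)^{2}}{3}\right) + 45046 = \left(- \frac{13}{3} + 39 \cdot 38 - \frac{38^{2}}{3}\right) + 45046 = \left(- \frac{13}{3} + 1482 - \frac{1444}{3}\right) + 45046 = \frac{2989}{3} + 45046 = \frac{138127}{3}$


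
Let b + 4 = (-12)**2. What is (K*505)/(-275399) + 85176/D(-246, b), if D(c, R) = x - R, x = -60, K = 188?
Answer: -2934546653/6884975 ≈ -426.22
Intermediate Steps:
b = 140 (b = -4 + (-12)**2 = -4 + 144 = 140)
D(c, R) = -60 - R
(K*505)/(-275399) + 85176/D(-246, b) = (188*505)/(-275399) + 85176/(-60 - 1*140) = 94940*(-1/275399) + 85176/(-60 - 140) = -94940/275399 + 85176/(-200) = -94940/275399 + 85176*(-1/200) = -94940/275399 - 10647/25 = -2934546653/6884975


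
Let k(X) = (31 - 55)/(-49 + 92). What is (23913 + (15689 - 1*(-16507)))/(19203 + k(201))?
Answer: 13631/4665 ≈ 2.9220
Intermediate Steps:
k(X) = -24/43
(23913 + (15689 - 1*(-16507)))/(19203 + k(201)) = (23913 + (15689 - 1*(-16507)))/(19203 - 24/43) = (23913 + (15689 + 16507))/(825705/43) = (23913 + 32196)*(43/825705) = 56109*(43/825705) = 13631/4665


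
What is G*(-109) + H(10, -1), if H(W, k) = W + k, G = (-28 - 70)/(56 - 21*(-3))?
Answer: 1679/17 ≈ 98.765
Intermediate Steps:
G = -14/17 (G = -98/(56 + 63) = -98/119 = -98*1/119 = -14/17 ≈ -0.82353)
G*(-109) + H(10, -1) = -14/17*(-109) + (10 - 1) = 1526/17 + 9 = 1679/17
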